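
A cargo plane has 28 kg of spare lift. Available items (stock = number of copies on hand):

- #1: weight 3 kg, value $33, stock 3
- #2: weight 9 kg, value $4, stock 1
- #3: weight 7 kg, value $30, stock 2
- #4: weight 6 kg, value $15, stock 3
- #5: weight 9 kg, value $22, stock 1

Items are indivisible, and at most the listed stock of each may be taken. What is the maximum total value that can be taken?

$159

Best selections within weight 28 and stock limits:
- 3×#1 + 2×#3: weight 23, value 159
- 3×#1 + 1×#3 + 2×#4: weight 28, value 159
- 3×#1 + 1×#3 + 1×#5: weight 25, value 151
Best: $159.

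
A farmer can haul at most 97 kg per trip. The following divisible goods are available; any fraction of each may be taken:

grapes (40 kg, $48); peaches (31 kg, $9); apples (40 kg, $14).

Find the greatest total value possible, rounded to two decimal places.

Take in order of value per unit:
- grapes (48/40 per unit): all 40 → value 48, running total 48.00
- apples (14/40 per unit): all 40 → value 14, running total 62.00
- peaches (9/31 per unit): 17 of 31 → value 17×9/31 = 4.9355, running total 66.94
Total 66.94.

66.94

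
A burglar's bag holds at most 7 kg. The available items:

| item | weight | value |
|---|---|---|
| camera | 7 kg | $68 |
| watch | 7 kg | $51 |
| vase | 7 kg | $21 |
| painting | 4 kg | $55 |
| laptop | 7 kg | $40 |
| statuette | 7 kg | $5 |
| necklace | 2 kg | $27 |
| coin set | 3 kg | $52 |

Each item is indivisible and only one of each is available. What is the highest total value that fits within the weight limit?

Check high-value combinations within 7 kg:
- painting+coin set: weight 4+3=7, value 55+52=107
- painting+necklace: weight 4+2=6, value 55+27=82
- necklace+coin set: weight 2+3=5, value 27+52=79
- camera: weight 7, value 68
Best: $107.

$107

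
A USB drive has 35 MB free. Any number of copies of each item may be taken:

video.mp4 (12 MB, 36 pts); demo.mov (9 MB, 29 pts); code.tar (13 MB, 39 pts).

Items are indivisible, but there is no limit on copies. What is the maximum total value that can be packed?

107 pts

Best value-per-unit is demo.mov at 29/9; filling with it alone gives 3×29 = 87.
Optimal mix: 1×demo.mov + 2×code.tar → size 35, value 107.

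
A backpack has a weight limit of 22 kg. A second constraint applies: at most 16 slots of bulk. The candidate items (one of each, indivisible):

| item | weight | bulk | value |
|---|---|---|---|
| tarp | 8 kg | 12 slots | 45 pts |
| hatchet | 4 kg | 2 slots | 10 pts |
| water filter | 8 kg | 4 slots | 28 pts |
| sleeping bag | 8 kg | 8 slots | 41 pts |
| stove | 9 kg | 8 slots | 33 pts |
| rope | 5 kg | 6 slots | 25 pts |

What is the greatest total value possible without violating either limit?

Feasible sets respecting both limits:
- hatchet+water filter+sleeping bag: weight 20, bulk 14, value 79
- hatchet+sleeping bag+rope: weight 17, bulk 16, value 76
- sleeping bag+stove: weight 17, bulk 16, value 74
- tarp+water filter: weight 16, bulk 16, value 73
Best: 79 pts.

79 pts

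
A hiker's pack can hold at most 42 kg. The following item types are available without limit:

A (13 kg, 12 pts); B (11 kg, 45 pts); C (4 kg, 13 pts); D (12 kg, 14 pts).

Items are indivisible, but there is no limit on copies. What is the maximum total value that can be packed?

161 pts

Best value-per-unit is B at 45/11; filling with it alone gives 3×45 = 135.
Optimal mix: 3×B + 2×C → weight 41, value 161.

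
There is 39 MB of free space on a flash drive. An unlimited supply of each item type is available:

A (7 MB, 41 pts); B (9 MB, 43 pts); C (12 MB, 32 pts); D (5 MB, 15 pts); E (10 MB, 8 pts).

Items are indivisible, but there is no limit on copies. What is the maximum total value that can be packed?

Best value-per-unit is A at 41/7; filling with it alone gives 5×41 = 205.
Optimal mix: 3×A + 2×B → size 39, value 209.

209 pts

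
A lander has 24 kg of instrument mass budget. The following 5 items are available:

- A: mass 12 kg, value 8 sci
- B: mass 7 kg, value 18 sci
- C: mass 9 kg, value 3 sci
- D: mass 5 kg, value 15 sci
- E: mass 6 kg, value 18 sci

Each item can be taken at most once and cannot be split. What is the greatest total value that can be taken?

51 sci

Check high-value combinations within 24 kg:
- B+D+E: mass 7+5+6=18, value 18+15+18=51
- A+D+E: mass 12+5+6=23, value 8+15+18=41
- A+B+D: mass 12+7+5=24, value 8+18+15=41
- B+C+E: mass 7+9+6=22, value 18+3+18=39
- B+E: mass 7+6=13, value 18+18=36
Best: 51 sci.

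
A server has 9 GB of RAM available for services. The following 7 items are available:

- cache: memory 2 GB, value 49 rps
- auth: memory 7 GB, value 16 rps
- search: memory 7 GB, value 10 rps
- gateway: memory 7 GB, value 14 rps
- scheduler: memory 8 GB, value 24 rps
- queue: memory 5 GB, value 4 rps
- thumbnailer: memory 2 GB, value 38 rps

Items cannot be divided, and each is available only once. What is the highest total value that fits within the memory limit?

Check high-value combinations within 9 GB:
- cache+queue+thumbnailer: memory 2+5+2=9, value 49+4+38=91
- cache+thumbnailer: memory 2+2=4, value 49+38=87
- cache+auth: memory 2+7=9, value 49+16=65
- cache+gateway: memory 2+7=9, value 49+14=63
- cache+search: memory 2+7=9, value 49+10=59
Best: 91 rps.

91 rps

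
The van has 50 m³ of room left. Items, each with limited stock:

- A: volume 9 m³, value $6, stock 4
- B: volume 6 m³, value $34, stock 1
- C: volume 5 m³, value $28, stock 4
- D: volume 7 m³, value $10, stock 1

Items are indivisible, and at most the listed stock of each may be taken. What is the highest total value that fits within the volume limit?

Best selections within volume 50 and stock limits:
- 1×A + 1×B + 4×C + 1×D: volume 42, value 162
- 2×A + 1×B + 4×C: volume 44, value 158
- 1×B + 4×C + 1×D: volume 33, value 156
- 1×A + 1×B + 4×C: volume 35, value 152
Best: $162.

$162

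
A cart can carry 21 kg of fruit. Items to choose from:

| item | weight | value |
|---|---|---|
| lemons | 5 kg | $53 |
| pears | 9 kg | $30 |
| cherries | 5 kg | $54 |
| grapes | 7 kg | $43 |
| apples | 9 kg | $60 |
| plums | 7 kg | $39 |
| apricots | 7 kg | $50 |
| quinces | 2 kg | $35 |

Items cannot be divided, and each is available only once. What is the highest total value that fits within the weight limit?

$202

Check high-value combinations within 21 kg:
- lemons+cherries+apples+quinces: weight 5+5+9+2=21, value 53+54+60+35=202
- lemons+cherries+apricots+quinces: weight 5+5+7+2=19, value 53+54+50+35=192
- lemons+cherries+grapes+quinces: weight 5+5+7+2=19, value 53+54+43+35=185
Best: $202.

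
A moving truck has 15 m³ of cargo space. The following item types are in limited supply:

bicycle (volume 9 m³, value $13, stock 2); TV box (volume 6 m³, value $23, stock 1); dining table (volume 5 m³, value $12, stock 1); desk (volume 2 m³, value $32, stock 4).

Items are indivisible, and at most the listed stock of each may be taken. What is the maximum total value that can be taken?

Top feasible selections:
- 1×TV box + 4×desk: volume 14, value 151
- 1×dining table + 4×desk: volume 13, value 140
Best: $151.

$151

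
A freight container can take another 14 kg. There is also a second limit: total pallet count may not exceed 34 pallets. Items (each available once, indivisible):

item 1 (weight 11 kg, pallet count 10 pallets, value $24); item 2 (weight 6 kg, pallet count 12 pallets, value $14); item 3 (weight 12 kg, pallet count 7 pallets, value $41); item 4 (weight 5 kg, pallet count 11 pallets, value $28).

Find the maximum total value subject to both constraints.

Feasible sets respecting both limits:
- item 2+item 4: weight 11, pallet count 23, value 42
- item 3: weight 12, pallet count 7, value 41
- item 4: weight 5, pallet count 11, value 28
- item 1: weight 11, pallet count 10, value 24
Best: $42.

$42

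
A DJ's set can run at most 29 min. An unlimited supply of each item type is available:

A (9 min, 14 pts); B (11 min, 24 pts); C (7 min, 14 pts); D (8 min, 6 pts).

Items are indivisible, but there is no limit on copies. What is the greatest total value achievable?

Best value-per-unit is B at 24/11; filling with it alone gives 2×24 = 48.
Optimal mix: 2×B + 1×C → duration 29, value 62.

62 pts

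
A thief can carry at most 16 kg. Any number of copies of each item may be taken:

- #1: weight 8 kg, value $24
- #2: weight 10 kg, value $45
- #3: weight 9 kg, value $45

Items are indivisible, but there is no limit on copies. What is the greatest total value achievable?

Best value-per-unit is #3 at 45/9; filling with it alone gives 1×45 = 45.
Optimal mix: 2×#1 → weight 16, value 48.

$48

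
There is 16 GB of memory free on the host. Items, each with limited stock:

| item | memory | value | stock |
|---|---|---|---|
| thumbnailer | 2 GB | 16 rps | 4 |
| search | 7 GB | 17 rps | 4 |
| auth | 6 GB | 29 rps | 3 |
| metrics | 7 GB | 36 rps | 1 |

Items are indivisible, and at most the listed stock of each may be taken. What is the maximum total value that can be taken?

100 rps

Best selections within memory 16 and stock limits:
- 4×thumbnailer + 1×metrics: memory 15, value 100
- 4×thumbnailer + 1×auth: memory 14, value 93
- 2×thumbnailer + 2×auth: memory 16, value 90
Best: 100 rps.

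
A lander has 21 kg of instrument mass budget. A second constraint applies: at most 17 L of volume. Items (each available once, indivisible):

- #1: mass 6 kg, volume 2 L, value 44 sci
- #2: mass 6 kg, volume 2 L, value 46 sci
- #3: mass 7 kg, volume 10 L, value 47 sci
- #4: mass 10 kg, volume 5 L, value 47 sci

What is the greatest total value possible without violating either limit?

137 sci

Feasible sets respecting both limits:
- #1+#2+#3: mass 19, volume 14, value 137
- #3+#4: mass 17, volume 15, value 94
- #2+#3: mass 13, volume 12, value 93
Best: 137 sci.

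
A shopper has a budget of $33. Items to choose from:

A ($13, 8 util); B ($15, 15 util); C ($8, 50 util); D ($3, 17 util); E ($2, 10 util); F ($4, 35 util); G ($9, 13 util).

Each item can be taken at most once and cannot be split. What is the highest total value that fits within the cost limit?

127 util

This is a 0/1 knapsack; check combinations near the capacity.
- B+C+D+E+F: cost 15+8+3+2+4=32, value 15+50+17+10+35=127
- C+D+E+F+G: cost 8+3+2+4+9=26, value 50+17+10+35+13=125
- A+C+D+E+F: cost 13+8+3+2+4=30, value 8+50+17+10+35=120
Best: 127 util.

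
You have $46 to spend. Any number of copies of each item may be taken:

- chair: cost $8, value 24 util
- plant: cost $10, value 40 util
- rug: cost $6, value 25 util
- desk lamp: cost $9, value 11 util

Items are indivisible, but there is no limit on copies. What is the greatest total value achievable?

190 util

Best value-per-unit is rug at 25/6; filling with it alone gives 7×25 = 175.
Optimal mix: 1×plant + 6×rug → cost 46, value 190.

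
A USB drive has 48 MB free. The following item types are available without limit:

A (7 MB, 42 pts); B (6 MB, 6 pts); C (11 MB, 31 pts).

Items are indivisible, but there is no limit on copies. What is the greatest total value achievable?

Best value-per-unit is A at 42/7; filling with it alone gives 6×42 = 252.
Optimal mix: 6×A + 1×B → size 48, value 258.

258 pts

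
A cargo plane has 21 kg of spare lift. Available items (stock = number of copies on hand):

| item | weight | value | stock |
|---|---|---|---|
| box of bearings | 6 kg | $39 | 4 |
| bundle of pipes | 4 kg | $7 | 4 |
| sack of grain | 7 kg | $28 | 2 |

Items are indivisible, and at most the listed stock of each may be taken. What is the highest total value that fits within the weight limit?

$117

Best selections within weight 21 and stock limits:
- 3×box of bearings: weight 18, value 117
- 2×box of bearings + 1×sack of grain: weight 19, value 106
- 1×box of bearings + 2×sack of grain: weight 20, value 95
Best: $117.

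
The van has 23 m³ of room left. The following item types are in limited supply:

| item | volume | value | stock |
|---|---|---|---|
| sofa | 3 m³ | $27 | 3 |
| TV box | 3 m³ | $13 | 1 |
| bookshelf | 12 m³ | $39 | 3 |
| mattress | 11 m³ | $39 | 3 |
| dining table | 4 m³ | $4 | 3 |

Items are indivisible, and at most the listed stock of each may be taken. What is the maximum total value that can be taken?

$133

Best selections within volume 23 and stock limits:
- 3×sofa + 1×TV box + 1×mattress: volume 23, value 133
- 3×sofa + 1×mattress: volume 20, value 120
- 3×sofa + 1×bookshelf: volume 21, value 120
Best: $133.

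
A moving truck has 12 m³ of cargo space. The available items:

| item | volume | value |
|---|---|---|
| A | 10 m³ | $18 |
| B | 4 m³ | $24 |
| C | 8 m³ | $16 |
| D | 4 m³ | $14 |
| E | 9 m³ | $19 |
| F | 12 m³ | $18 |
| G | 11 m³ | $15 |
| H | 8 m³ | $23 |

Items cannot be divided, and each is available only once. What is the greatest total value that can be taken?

$47

Check high-value combinations within 12 m³:
- B+H: volume 4+8=12, value 24+23=47
- B+C: volume 4+8=12, value 24+16=40
- B+D: volume 4+4=8, value 24+14=38
- D+H: volume 4+8=12, value 14+23=37
Best: $47.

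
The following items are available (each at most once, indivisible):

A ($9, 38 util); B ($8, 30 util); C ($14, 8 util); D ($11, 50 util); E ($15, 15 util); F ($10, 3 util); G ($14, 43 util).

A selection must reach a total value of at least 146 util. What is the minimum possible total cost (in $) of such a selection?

42

Subsets with value ≥ 146, sorted by total cost:
- A+B+D+G: cost 42, value 161
- A+D+E+G: cost 49, value 146
- A+B+D+F+G: cost 52, value 164
Minimum cost: 42 $.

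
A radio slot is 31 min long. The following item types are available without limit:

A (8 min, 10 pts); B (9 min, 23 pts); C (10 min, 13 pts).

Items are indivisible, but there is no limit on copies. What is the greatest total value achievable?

Best value-per-unit is B at 23/9, and filling with it alone uses duration 3×9=27. No mix of the others beats 3×23 = 69.

69 pts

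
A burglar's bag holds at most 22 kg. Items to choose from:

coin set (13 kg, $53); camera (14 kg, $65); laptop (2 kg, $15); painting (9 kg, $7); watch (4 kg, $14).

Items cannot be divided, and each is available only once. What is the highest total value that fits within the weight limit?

$94

Check high-value combinations within 22 kg:
- camera+laptop+watch: weight 14+2+4=20, value 65+15+14=94
- coin set+laptop+watch: weight 13+2+4=19, value 53+15+14=82
- camera+laptop: weight 14+2=16, value 65+15=80
Best: $94.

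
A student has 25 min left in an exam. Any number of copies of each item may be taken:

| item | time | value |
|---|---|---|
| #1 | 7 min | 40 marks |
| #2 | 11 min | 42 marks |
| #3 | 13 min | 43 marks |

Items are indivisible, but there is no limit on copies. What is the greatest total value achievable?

122 marks

Best value-per-unit is #1 at 40/7; filling with it alone gives 3×40 = 120.
Optimal mix: 2×#1 + 1×#2 → time 25, value 122.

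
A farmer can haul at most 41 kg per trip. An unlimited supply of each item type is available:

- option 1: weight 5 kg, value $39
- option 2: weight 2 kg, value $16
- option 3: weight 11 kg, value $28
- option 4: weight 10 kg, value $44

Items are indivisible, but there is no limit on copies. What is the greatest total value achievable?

Best value-per-unit is option 2 at 16/2; filling with it alone gives 20×16 = 320.
Optimal mix: 1×option 1 + 18×option 2 → weight 41, value 327.

$327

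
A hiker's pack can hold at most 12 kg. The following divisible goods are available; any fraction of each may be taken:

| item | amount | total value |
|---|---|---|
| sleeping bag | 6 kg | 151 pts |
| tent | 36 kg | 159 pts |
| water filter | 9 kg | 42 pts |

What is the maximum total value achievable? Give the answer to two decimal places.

Take in order of value per unit:
- sleeping bag (151/6 per unit): all 6 → value 151, running total 151.00
- water filter (42/9 per unit): 6 of 9 → value 6×42/9 = 28.0000, running total 179.00
Total 179.00.

179.00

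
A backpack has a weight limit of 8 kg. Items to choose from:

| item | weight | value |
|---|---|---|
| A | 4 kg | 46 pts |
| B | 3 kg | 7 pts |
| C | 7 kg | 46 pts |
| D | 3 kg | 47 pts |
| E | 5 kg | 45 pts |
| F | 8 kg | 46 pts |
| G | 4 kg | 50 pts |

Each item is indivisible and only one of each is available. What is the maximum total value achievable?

97 pts

Check high-value combinations within 8 kg:
- D+G: weight 3+4=7, value 47+50=97
- A+G: weight 4+4=8, value 46+50=96
- A+D: weight 4+3=7, value 46+47=93
Best: 97 pts.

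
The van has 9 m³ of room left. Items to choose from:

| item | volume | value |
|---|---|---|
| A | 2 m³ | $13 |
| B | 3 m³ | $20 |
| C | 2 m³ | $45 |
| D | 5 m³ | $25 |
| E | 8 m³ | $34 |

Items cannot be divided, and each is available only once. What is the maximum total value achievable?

Check high-value combinations within 9 m³:
- A+C+D: volume 2+2+5=9, value 13+45+25=83
- A+B+C: volume 2+3+2=7, value 13+20+45=78
- C+D: volume 2+5=7, value 45+25=70
- B+C: volume 3+2=5, value 20+45=65
Best: $83.

$83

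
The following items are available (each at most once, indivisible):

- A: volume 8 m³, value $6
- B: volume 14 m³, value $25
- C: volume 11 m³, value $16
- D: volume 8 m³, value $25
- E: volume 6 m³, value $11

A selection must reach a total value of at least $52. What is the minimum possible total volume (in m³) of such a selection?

Subsets with value ≥ 52, sorted by total volume:
- C+D+E: volume 25, value 52
- B+D+E: volume 28, value 61
Minimum volume: 25 m³.

25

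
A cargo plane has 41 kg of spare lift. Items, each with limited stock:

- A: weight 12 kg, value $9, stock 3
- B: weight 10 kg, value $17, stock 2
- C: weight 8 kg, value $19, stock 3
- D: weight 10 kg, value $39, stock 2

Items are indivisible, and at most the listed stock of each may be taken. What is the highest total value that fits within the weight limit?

$116

Best selections within weight 41 and stock limits:
- 2×C + 2×D: weight 36, value 116
- 1×B + 1×C + 2×D: weight 38, value 114
- 2×B + 2×D: weight 40, value 112
- 1×A + 1×C + 2×D: weight 40, value 106
Best: $116.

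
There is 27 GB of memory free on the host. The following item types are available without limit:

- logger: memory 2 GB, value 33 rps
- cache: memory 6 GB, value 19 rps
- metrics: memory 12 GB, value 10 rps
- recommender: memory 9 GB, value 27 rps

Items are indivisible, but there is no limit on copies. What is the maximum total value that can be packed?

Best value-per-unit is logger at 33/2, and filling with it alone uses memory 13×2=26. No mix of the others beats 13×33 = 429.

429 rps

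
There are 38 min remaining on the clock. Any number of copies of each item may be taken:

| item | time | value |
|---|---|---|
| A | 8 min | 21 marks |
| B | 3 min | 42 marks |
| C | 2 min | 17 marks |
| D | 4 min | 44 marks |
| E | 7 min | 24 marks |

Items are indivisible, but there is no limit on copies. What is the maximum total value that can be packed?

Best value-per-unit is B at 42/3; filling with it alone gives 12×42 = 504.
Optimal mix: 12×B + 1×C → time 38, value 521.

521 marks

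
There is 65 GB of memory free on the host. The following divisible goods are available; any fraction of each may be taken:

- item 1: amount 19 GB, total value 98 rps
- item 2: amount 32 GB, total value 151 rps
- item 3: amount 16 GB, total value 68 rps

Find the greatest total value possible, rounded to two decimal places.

308.50

Take in order of value per unit:
- item 1 (98/19 per unit): all 19 → value 98, running total 98.00
- item 2 (151/32 per unit): all 32 → value 151, running total 249.00
- item 3 (68/16 per unit): 14 of 16 → value 14×68/16 = 59.5000, running total 308.50
Total 308.50.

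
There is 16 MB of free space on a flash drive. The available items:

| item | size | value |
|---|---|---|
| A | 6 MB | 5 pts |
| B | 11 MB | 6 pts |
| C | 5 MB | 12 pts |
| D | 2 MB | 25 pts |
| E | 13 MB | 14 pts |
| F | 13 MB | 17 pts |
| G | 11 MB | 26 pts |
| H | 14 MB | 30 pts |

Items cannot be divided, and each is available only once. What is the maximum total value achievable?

Check high-value combinations within 16 MB:
- D+H: size 2+14=16, value 25+30=55
- D+G: size 2+11=13, value 25+26=51
- A+C+D: size 6+5+2=13, value 5+12+25=42
- D+F: size 2+13=15, value 25+17=42
- D+E: size 2+13=15, value 25+14=39
Best: 55 pts.

55 pts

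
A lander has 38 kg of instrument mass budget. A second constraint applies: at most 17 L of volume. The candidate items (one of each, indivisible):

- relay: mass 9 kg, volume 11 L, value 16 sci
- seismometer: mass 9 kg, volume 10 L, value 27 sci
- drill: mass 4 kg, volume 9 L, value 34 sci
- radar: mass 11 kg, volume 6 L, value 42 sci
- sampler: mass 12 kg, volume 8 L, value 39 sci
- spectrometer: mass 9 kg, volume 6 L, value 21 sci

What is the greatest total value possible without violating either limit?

81 sci

Feasible sets respecting both limits:
- radar+sampler: mass 23, volume 14, value 81
- drill+radar: mass 15, volume 15, value 76
- drill+sampler: mass 16, volume 17, value 73
Best: 81 sci.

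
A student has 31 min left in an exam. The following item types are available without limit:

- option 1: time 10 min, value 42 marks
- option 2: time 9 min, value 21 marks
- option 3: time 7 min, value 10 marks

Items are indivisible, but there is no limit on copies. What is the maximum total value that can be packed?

126 marks

Best value-per-unit is option 1 at 42/10, and filling with it alone uses time 3×10=30. No mix of the others beats 3×42 = 126.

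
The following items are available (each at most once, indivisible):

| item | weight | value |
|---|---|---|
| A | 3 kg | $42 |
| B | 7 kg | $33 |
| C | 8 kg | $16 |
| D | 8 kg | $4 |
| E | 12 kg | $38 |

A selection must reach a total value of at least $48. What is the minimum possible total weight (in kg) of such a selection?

10

Subsets with value ≥ 48, sorted by total weight:
- A+B: weight 10, value 75
- A+C: weight 11, value 58
Minimum weight: 10 kg.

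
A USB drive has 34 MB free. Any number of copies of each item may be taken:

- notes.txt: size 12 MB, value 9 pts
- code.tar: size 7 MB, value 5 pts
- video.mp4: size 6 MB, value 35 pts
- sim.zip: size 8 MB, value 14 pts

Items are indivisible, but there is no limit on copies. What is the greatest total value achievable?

Best value-per-unit is video.mp4 at 35/6, and filling with it alone uses size 5×6=30. No mix of the others beats 5×35 = 175.

175 pts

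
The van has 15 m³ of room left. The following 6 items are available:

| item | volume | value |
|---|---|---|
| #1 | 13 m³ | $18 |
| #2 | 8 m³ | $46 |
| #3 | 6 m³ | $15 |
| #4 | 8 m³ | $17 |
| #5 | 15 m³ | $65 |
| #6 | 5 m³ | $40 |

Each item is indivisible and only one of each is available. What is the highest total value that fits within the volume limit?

Check high-value combinations within 15 m³:
- #2+#6: volume 8+5=13, value 46+40=86
- #5: volume 15, value 65
- #2+#3: volume 8+6=14, value 46+15=61
- #4+#6: volume 8+5=13, value 17+40=57
Best: $86.

$86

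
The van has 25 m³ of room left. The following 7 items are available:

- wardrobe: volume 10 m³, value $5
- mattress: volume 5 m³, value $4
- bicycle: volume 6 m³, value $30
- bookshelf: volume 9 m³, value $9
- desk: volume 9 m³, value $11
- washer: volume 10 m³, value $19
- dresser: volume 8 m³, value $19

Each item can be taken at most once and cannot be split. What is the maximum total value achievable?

Check high-value combinations within 25 m³:
- bicycle+washer+dresser: volume 6+10+8=24, value 30+19+19=68
- bicycle+desk+dresser: volume 6+9+8=23, value 30+11+19=60
- bicycle+desk+washer: volume 6+9+10=25, value 30+11+19=60
- bicycle+bookshelf+dresser: volume 6+9+8=23, value 30+9+19=58
Best: $68.

$68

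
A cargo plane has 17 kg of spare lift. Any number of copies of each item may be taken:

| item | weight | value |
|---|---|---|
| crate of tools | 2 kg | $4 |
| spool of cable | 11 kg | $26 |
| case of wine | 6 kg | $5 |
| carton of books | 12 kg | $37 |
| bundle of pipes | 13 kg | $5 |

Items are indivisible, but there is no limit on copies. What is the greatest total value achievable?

Best value-per-unit is carton of books at 37/12; filling with it alone gives 1×37 = 37.
Optimal mix: 2×crate of tools + 1×carton of books → weight 16, value 45.

$45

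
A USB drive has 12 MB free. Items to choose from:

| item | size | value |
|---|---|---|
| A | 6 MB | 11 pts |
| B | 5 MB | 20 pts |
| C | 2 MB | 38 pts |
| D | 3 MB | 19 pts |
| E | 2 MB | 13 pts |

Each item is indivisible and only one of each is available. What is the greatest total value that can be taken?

This is a 0/1 knapsack; check combinations near the capacity.
- B+C+D+E: size 5+2+3+2=12, value 20+38+19+13=90
- B+C+D: size 5+2+3=10, value 20+38+19=77
- B+C+E: size 5+2+2=9, value 20+38+13=71
- C+D+E: size 2+3+2=7, value 38+19+13=70
- A+C+D: size 6+2+3=11, value 11+38+19=68
Best: 90 pts.

90 pts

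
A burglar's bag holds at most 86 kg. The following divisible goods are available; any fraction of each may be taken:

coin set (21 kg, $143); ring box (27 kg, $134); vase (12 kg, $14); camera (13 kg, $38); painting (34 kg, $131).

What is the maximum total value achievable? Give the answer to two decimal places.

419.69

Take in order of value per unit:
- coin set (143/21 per unit): all 21 → value 143, running total 143.00
- ring box (134/27 per unit): all 27 → value 134, running total 277.00
- painting (131/34 per unit): all 34 → value 131, running total 408.00
- camera (38/13 per unit): 4 of 13 → value 4×38/13 = 11.6923, running total 419.69
Total 419.69.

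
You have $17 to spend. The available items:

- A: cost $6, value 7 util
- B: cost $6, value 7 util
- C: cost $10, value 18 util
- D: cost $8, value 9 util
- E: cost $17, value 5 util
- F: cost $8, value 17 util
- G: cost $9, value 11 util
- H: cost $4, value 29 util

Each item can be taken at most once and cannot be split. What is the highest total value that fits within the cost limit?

47 util

Check high-value combinations within $17:
- C+H: cost 10+4=14, value 18+29=47
- F+H: cost 8+4=12, value 17+29=46
- A+B+H: cost 6+6+4=16, value 7+7+29=43
Best: 47 util.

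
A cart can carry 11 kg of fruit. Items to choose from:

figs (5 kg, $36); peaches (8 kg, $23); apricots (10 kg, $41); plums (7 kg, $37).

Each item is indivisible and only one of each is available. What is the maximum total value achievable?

$41

Check high-value combinations within 11 kg:
- apricots: weight 10, value 41
- plums: weight 7, value 37
- figs: weight 5, value 36
- peaches: weight 8, value 23
Best: $41.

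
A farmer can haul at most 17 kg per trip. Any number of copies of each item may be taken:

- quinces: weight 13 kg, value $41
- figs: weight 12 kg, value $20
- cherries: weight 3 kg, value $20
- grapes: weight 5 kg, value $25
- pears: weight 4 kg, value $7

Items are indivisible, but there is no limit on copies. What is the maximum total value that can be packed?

Best value-per-unit is cherries at 20/3; filling with it alone gives 5×20 = 100.
Optimal mix: 4×cherries + 1×grapes → weight 17, value 105.

$105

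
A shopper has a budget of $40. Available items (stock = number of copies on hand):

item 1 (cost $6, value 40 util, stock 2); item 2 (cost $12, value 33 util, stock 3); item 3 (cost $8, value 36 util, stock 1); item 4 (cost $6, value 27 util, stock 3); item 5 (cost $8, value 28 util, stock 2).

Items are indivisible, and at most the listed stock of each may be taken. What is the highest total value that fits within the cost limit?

Top feasible selections:
- 2×item 1 + 1×item 3 + 2×item 4 + 1×item 5: cost 40, value 198
- 2×item 1 + 1×item 3 + 3×item 4: cost 38, value 197
Best: 198 util.

198 util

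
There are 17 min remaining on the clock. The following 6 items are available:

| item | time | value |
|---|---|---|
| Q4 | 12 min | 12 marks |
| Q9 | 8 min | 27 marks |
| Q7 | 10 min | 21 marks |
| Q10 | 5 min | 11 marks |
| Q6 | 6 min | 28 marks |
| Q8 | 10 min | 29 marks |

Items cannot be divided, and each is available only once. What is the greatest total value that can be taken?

Check high-value combinations within 17 min:
- Q6+Q8: time 6+10=16, value 28+29=57
- Q9+Q6: time 8+6=14, value 27+28=55
- Q7+Q6: time 10+6=16, value 21+28=49
- Q10+Q8: time 5+10=15, value 11+29=40
- Q10+Q6: time 5+6=11, value 11+28=39
Best: 57 marks.

57 marks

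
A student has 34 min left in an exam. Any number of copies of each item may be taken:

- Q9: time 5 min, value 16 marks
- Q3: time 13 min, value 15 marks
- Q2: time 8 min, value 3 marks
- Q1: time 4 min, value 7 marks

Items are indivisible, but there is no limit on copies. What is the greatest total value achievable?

103 marks

Best value-per-unit is Q9 at 16/5; filling with it alone gives 6×16 = 96.
Optimal mix: 6×Q9 + 1×Q1 → time 34, value 103.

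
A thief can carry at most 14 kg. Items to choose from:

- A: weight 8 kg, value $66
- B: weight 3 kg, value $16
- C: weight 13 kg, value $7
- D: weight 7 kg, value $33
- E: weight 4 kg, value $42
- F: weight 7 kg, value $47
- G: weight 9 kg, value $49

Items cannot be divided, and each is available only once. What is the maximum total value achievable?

$108

Check high-value combinations within 14 kg:
- A+E: weight 8+4=12, value 66+42=108
- B+E+F: weight 3+4+7=14, value 16+42+47=105
- E+G: weight 4+9=13, value 42+49=91
- B+D+E: weight 3+7+4=14, value 16+33+42=91
- E+F: weight 4+7=11, value 42+47=89
Best: $108.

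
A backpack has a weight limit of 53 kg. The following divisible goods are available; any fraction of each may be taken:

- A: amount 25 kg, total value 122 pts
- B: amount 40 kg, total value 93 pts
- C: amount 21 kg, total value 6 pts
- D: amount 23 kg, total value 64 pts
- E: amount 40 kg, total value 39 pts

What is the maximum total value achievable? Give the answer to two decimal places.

197.63

Take in order of value per unit:
- A (122/25 per unit): all 25 → value 122, running total 122.00
- D (64/23 per unit): all 23 → value 64, running total 186.00
- B (93/40 per unit): 5 of 40 → value 5×93/40 = 11.6250, running total 197.63
Total 197.63.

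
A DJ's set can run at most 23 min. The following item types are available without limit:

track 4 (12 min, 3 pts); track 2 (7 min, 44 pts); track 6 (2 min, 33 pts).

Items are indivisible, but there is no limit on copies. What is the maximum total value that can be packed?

Best value-per-unit is track 6 at 33/2, and filling with it alone uses duration 11×2=22. No mix of the others beats 11×33 = 363.

363 pts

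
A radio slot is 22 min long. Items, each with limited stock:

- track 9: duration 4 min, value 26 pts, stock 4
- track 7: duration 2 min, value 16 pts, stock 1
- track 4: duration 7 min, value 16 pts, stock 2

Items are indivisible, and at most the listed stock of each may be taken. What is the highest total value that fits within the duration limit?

120 pts

Top feasible selections:
- 4×track 9 + 1×track 7: duration 18, value 120
- 3×track 9 + 1×track 7 + 1×track 4: duration 21, value 110
- 4×track 9: duration 16, value 104
- 3×track 9 + 1×track 7: duration 14, value 94
Best: 120 pts.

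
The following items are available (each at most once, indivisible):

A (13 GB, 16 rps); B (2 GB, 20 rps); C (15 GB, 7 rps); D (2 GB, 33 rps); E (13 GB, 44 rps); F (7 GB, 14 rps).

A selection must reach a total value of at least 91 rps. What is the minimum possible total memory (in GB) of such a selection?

17

Subsets with value ≥ 91, sorted by total memory:
- B+D+E: memory 17, value 97
- D+E+F: memory 22, value 91
- B+D+E+F: memory 24, value 111
Minimum memory: 17 GB.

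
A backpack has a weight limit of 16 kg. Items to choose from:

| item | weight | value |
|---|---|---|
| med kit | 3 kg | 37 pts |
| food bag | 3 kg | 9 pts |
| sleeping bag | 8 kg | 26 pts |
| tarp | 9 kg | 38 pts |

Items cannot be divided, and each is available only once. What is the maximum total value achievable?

84 pts

This is a 0/1 knapsack; check combinations near the capacity.
- med kit+food bag+tarp: weight 3+3+9=15, value 37+9+38=84
- med kit+tarp: weight 3+9=12, value 37+38=75
- med kit+food bag+sleeping bag: weight 3+3+8=14, value 37+9+26=72
- med kit+sleeping bag: weight 3+8=11, value 37+26=63
- food bag+tarp: weight 3+9=12, value 9+38=47
Best: 84 pts.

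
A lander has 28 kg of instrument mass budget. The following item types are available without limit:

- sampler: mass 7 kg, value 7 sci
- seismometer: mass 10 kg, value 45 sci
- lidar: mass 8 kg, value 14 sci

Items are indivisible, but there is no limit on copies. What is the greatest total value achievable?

104 sci

Best value-per-unit is seismometer at 45/10; filling with it alone gives 2×45 = 90.
Optimal mix: 2×seismometer + 1×lidar → mass 28, value 104.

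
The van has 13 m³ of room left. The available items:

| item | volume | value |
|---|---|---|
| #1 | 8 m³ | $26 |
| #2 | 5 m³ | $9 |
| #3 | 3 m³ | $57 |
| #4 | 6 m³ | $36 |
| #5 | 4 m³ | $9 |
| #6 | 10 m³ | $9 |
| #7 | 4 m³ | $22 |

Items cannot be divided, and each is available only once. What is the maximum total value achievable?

This is a 0/1 knapsack; check combinations near the capacity.
- #3+#4+#7: volume 3+6+4=13, value 57+36+22=115
- #3+#4+#5: volume 3+6+4=13, value 57+36+9=102
- #3+#4: volume 3+6=9, value 57+36=93
Best: $115.

$115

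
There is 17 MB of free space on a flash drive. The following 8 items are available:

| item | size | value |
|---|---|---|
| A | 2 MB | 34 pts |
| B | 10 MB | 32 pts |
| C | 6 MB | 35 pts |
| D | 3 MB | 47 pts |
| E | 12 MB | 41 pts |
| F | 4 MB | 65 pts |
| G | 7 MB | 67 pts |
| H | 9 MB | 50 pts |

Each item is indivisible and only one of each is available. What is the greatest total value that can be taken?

Check high-value combinations within 17 MB:
- A+D+F+G: size 2+3+4+7=16, value 34+47+65+67=213
- A+C+D+F: size 2+6+3+4=15, value 34+35+47+65=181
- D+F+G: size 3+4+7=14, value 47+65+67=179
- C+F+G: size 6+4+7=17, value 35+65+67=167
Best: 213 pts.

213 pts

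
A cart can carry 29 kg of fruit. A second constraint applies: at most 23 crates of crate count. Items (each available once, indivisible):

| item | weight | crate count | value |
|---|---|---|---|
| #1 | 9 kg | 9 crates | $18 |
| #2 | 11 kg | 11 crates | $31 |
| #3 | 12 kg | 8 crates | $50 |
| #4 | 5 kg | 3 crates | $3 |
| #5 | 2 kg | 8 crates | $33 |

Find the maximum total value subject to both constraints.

Feasible sets respecting both limits:
- #3+#4+#5: weight 19, crate count 19, value 86
- #2+#3+#4: weight 28, crate count 22, value 84
- #3+#5: weight 14, crate count 16, value 83
- #2+#3: weight 23, crate count 19, value 81
Best: $86.

$86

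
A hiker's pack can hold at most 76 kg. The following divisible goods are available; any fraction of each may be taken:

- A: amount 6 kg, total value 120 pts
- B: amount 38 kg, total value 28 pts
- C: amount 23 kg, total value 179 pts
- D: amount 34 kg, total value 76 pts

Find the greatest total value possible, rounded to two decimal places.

384.58

Take in order of value per unit:
- A (120/6 per unit): all 6 → value 120, running total 120.00
- C (179/23 per unit): all 23 → value 179, running total 299.00
- D (76/34 per unit): all 34 → value 76, running total 375.00
- B (28/38 per unit): 13 of 38 → value 13×28/38 = 9.5789, running total 384.58
Total 384.58.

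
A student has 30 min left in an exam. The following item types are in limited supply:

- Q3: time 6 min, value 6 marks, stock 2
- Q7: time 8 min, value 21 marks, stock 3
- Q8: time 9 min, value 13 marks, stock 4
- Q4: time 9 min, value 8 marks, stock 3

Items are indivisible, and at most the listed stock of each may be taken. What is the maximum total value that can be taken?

Best selections within time 30 and stock limits:
- 1×Q3 + 3×Q7: time 30, value 69
- 3×Q7: time 24, value 63
Best: 69 marks.

69 marks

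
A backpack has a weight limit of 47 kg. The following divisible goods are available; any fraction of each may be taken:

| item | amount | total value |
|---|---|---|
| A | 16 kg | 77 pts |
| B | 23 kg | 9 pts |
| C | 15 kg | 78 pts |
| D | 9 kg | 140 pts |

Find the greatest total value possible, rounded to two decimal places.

Take in order of value per unit:
- D (140/9 per unit): all 9 → value 140, running total 140.00
- C (78/15 per unit): all 15 → value 78, running total 218.00
- A (77/16 per unit): all 16 → value 77, running total 295.00
- B (9/23 per unit): 7 of 23 → value 7×9/23 = 2.7391, running total 297.74
Total 297.74.

297.74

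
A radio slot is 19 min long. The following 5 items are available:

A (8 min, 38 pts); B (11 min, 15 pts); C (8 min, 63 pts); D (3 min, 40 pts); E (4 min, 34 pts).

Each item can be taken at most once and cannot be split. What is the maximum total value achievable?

141 pts

Check high-value combinations within 19 min:
- A+C+D: duration 8+8+3=19, value 38+63+40=141
- C+D+E: duration 8+3+4=15, value 63+40+34=137
- A+D+E: duration 8+3+4=15, value 38+40+34=112
- C+D: duration 8+3=11, value 63+40=103
Best: 141 pts.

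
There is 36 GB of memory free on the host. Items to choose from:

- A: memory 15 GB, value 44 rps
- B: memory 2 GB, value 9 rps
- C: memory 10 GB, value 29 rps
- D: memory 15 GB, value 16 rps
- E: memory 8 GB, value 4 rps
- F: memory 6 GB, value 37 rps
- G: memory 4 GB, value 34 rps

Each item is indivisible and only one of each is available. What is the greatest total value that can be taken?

144 rps

Check high-value combinations within 36 GB:
- A+C+F+G: memory 15+10+6+4=35, value 44+29+37+34=144
- A+B+E+F+G: memory 15+2+8+6+4=35, value 44+9+4+37+34=128
- A+B+F+G: memory 15+2+6+4=27, value 44+9+37+34=124
Best: 144 rps.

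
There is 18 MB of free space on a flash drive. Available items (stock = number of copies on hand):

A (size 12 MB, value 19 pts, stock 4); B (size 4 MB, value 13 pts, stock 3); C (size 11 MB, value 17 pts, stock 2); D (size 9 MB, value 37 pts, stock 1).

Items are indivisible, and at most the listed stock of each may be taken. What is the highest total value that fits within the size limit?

63 pts

Top feasible selections:
- 2×B + 1×D: size 17, value 63
- 1×B + 1×D: size 13, value 50
Best: 63 pts.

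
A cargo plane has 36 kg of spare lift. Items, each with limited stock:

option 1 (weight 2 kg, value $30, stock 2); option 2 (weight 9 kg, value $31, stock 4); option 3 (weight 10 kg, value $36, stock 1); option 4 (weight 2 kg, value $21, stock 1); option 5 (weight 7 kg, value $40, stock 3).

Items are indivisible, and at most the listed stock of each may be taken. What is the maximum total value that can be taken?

Best selections within weight 36 and stock limits:
- 2×option 1 + 1×option 2 + 1×option 4 + 3×option 5: weight 36, value 232
- 2×option 1 + 1×option 3 + 3×option 5: weight 35, value 216
- 2×option 1 + 1×option 2 + 3×option 5: weight 34, value 211
- 1×option 1 + 1×option 3 + 1×option 4 + 3×option 5: weight 35, value 207
Best: $232.

$232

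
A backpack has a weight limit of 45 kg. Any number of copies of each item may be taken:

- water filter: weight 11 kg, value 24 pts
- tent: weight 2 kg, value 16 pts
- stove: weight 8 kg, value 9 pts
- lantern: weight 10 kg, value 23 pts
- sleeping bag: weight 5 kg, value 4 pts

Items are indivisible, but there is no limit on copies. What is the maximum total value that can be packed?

352 pts

Best value-per-unit is tent at 16/2, and filling with it alone uses weight 22×2=44. No mix of the others beats 22×16 = 352.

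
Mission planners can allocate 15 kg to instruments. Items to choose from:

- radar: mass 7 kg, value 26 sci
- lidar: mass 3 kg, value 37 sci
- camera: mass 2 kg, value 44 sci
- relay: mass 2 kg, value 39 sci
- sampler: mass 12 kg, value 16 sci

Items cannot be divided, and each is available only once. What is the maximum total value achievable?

Check high-value combinations within 15 kg:
- radar+lidar+camera+relay: mass 7+3+2+2=14, value 26+37+44+39=146
- lidar+camera+relay: mass 3+2+2=7, value 37+44+39=120
- radar+camera+relay: mass 7+2+2=11, value 26+44+39=109
- radar+lidar+camera: mass 7+3+2=12, value 26+37+44=107
Best: 146 sci.

146 sci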